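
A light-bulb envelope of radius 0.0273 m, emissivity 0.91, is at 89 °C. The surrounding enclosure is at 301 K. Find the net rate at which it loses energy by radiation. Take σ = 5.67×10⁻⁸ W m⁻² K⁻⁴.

A = 4πr² = 4π × (0.0273)² = 9.37×10^-3 m².
Convert: 89 °C = 362 K.
Q = εσA(T⁴ − T_s⁴). T⁴ − T_s⁴ = (362)⁴ − (301)⁴ = 1.72×10^10 − 8.21×10^9 = 8.96×10^9 K⁴.
Q = 0.91 × 5.67×10⁻⁸ × 9.37×10^-3 × 8.96×10^9 = 4.33 W.

Q ≈ 4.33 W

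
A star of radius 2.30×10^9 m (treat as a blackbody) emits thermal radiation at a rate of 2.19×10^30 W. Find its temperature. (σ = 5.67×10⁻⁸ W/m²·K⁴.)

A = 4πr² = 4π × (2.30×10^9)² = 6.65×10^19 m².
From P = σAT⁴, T = (P / σA)^(1/4) = (2.19×10^30 / (5.67×10⁻⁸ × 6.65×10^19))^(1/4).
T = (5.81×10^17)^(1/4) = 27600 K.

T ≈ 27600 K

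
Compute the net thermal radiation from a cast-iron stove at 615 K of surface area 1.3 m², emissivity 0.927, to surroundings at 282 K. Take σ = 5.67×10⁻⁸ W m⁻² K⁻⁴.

Q = εσA(T⁴ − T_s⁴). T⁴ − T_s⁴ = (615)⁴ − (282)⁴ = 1.43×10^11 − 6.32×10^9 = 1.37×10^11 K⁴.
Q = 0.927 × 5.67×10⁻⁸ × 1.30 × 1.37×10^11 = 9340 W.

Q ≈ 9340 W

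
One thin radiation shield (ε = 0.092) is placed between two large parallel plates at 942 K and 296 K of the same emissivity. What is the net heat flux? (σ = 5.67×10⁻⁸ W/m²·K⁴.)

q ≈ 1070 W/m²

Each of the 2 gaps contributes resistance (2/ε − 1) = 2/0.092 − 1 = 20.74; total = 41.48.
q = σ(T₁⁴ − T₂⁴) / 41.48 = 5.67×10⁻⁸ × 7.80×10^11 / 41.48 = 1070 W/m².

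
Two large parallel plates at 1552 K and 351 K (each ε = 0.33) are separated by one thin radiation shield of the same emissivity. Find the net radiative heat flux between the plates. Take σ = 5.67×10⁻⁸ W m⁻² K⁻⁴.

Each of the 2 gaps contributes resistance (2/ε − 1) = 2/0.33 − 1 = 5.061; total = 10.12.
q = σ(T₁⁴ − T₂⁴) / 10.12 = 5.67×10⁻⁸ × 5.79×10^12 / 10.12 = 32400 W/m².

q ≈ 32400 W/m²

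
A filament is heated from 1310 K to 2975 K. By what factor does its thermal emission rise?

P ∝ T⁴, so the ratio is (2975/1310)⁴ = (2.271)⁴ = 26.6.

ratio ≈ 26.6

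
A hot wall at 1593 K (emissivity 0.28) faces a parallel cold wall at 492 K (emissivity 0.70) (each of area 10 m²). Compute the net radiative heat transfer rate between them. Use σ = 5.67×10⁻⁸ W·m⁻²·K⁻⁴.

Q ≈ 9.05×10^5 W

For two large parallel gray plates, q = σ(T₁⁴ − T₂⁴) / (1/ε₁ + 1/ε₂ − 1).
1/ε₁ + 1/ε₂ − 1 = 1/0.28 + 1/0.70 − 1 = 4.000.
T₁⁴ − T₂⁴ = 6.44×10^12 − 5.86×10^10 = 6.38×10^12 K⁴.
q = 5.67×10⁻⁸ × 6.38×10^12 / 4.000 = 90500 W/m².
Q = q·A = 90500 × 10 = 9.05×10^5 W.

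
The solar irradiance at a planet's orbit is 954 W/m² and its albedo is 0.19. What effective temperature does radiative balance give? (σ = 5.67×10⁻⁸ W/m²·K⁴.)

Power absorbed = (1−a)S·πR²; power emitted = 4πR²σT⁴. Equating and cancelling πR²:
T = ((1−a)S / 4σ)^(1/4) = (773 / (4 × 5.67×10⁻⁸))^(1/4) = (3.41×10^9)^(1/4).
T = 242 K.

T ≈ 242 K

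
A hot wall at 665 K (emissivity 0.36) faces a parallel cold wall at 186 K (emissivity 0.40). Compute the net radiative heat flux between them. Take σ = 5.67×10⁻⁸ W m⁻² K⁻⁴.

For two large parallel gray plates, q = σ(T₁⁴ − T₂⁴) / (1/ε₁ + 1/ε₂ − 1).
1/ε₁ + 1/ε₂ − 1 = 1/0.36 + 1/0.40 − 1 = 4.278.
T₁⁴ − T₂⁴ = 1.96×10^11 − 1.20×10^9 = 1.94×10^11 K⁴.
q = 5.67×10⁻⁸ × 1.94×10^11 / 4.278 = 2580 W/m².

q ≈ 2580 W/m²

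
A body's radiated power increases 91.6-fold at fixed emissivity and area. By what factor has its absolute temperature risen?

P ∝ T⁴ ⇒ T ∝ P^(1/4), so T scales by (91.6)^(1/4) = 3.09.

factor ≈ 3.09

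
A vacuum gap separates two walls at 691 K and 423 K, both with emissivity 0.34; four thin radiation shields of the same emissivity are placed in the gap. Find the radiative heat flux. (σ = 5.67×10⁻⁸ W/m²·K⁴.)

Each of the 5 gaps contributes resistance (2/ε − 1) = 2/0.34 − 1 = 4.882; total = 24.41.
q = σ(T₁⁴ − T₂⁴) / 24.41 = 5.67×10⁻⁸ × 1.96×10^11 / 24.41 = 455 W/m².

q ≈ 455 W/m²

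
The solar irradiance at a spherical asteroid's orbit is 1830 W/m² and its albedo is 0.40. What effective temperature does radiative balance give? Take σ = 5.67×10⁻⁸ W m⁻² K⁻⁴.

Power absorbed = (1−a)S·πR²; power emitted = 4πR²σT⁴. Equating and cancelling πR²:
T = ((1−a)S / 4σ)^(1/4) = (1100 / (4 × 5.67×10⁻⁸))^(1/4) = (4.84×10^9)^(1/4).
T = 264 K.

T ≈ 264 K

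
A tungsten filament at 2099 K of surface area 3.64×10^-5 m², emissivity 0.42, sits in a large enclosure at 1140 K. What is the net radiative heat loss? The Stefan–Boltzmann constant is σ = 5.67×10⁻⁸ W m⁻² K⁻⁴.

Q ≈ 15.4 W

Q = εσA(T⁴ − T_s⁴). T⁴ − T_s⁴ = (2099)⁴ − (1140)⁴ = 1.94×10^13 − 1.69×10^12 = 1.77×10^13 K⁴.
Q = 0.42 × 5.67×10⁻⁸ × 3.64×10^-5 × 1.77×10^13 = 15.4 W.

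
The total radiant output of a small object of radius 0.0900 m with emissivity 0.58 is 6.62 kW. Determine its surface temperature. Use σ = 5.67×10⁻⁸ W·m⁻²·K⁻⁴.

A = 4πr² = 4π × (0.0900)² = 0.102 m².
From P = εσAT⁴, T = (P / εσA)^(1/4) = (6620 / (0.58 × 5.67×10⁻⁸ × 0.102))^(1/4).
T = (1.98×10^12)^(1/4) = 1190 K.

T ≈ 1190 K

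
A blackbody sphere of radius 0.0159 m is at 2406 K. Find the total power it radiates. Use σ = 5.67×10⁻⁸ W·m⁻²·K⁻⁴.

P ≈ 6040 W

A = 4πr² = 4π × (0.0159)² = 3.18×10^-3 m².
P = σAT⁴ = 5.67×10⁻⁸ × 3.18×10^-3 × (2406)⁴ = 5.67×10⁻⁸ × 3.18×10^-3 × 3.35×10^13.
P = 6040 W.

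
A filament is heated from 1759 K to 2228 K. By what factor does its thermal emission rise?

ratio ≈ 2.57

P ∝ T⁴, so the ratio is (2228/1759)⁴ = (1.267)⁴ = 2.57.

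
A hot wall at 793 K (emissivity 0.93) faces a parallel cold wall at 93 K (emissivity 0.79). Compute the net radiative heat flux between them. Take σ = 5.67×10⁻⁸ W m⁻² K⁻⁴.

For two large parallel gray plates, q = σ(T₁⁴ − T₂⁴) / (1/ε₁ + 1/ε₂ − 1).
1/ε₁ + 1/ε₂ − 1 = 1/0.93 + 1/0.79 − 1 = 1.341.
T₁⁴ − T₂⁴ = 3.95×10^11 − 7.48×10^7 = 3.95×10^11 K⁴.
q = 5.67×10⁻⁸ × 3.95×10^11 / 1.341 = 16700 W/m².

q ≈ 16700 W/m²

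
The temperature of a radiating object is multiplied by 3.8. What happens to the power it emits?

factor ≈ 209

P ∝ T⁴, so the power scales as (3.8)⁴ = 209.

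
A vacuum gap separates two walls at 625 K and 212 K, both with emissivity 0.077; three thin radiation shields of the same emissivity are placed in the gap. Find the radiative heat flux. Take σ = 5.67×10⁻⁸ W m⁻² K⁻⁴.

Each of the 4 gaps contributes resistance (2/ε − 1) = 2/0.077 − 1 = 24.97; total = 99.90.
q = σ(T₁⁴ − T₂⁴) / 99.90 = 5.67×10⁻⁸ × 1.51×10^11 / 99.90 = 85.5 W/m².

q ≈ 85.5 W/m²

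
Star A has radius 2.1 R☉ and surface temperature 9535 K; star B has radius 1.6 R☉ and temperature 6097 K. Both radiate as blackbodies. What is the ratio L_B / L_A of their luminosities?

L_B/L_A ≈ 0.0970

L = 4πR²σT⁴ ∝ R²T⁴, so L_B/L_A = (1.6/2.1)² × (6097/9535)⁴ = 0.580 × 0.167 = 0.0970.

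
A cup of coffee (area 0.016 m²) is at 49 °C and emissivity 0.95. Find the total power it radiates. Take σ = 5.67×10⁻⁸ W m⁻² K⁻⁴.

P ≈ 9.27 W

49 °C = 322 K.
P = εσAT⁴ = 0.95 × 5.67×10⁻⁸ × 0.0160 × (322)⁴ = 0.95 × 5.67×10⁻⁸ × 0.0160 × 1.08×10^10.
P = 9.27 W.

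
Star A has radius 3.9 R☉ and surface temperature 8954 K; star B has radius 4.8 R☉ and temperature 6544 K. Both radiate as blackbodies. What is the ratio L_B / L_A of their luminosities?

L = 4πR²σT⁴ ∝ R²T⁴, so L_B/L_A = (4.8/3.9)² × (6544/8954)⁴ = 1.51 × 0.285 = 0.432.

L_B/L_A ≈ 0.432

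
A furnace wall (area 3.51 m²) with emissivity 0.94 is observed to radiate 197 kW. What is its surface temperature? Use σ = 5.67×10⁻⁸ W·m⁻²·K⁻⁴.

T ≈ 1010 K

From P = εσAT⁴, T = (P / εσA)^(1/4) = (1.97×10^5 / (0.94 × 5.67×10⁻⁸ × 3.51))^(1/4).
T = (1.05×10^12)^(1/4) = 1010 K.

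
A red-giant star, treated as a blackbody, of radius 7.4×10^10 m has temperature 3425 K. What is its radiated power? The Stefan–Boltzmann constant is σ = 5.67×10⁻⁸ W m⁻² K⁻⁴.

P ≈ 5.37×10^29 W

A = 4πr² = 4π × (7.4×10^10)² = 6.88×10^22 m².
P = σAT⁴ = 5.67×10⁻⁸ × 6.88×10^22 × (3425)⁴ = 5.67×10⁻⁸ × 6.88×10^22 × 1.38×10^14.
P = 5.37×10^29 W.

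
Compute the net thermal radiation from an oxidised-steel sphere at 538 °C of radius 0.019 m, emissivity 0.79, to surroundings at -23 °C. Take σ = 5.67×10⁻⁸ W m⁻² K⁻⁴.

Q ≈ 87.1 W

A = 4πr² = 4π × (0.019)² = 4.54×10^-3 m².
Convert: 538 °C = 811 K; -23 °C = 250 K.
Q = εσA(T⁴ − T_s⁴). T⁴ − T_s⁴ = (811)⁴ − (250)⁴ = 4.33×10^11 − 3.91×10^9 = 4.29×10^11 K⁴.
Q = 0.79 × 5.67×10⁻⁸ × 4.54×10^-3 × 4.29×10^11 = 87.1 W.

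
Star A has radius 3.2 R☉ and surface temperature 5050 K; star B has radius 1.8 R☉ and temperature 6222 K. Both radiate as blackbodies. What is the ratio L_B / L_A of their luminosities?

L_B/L_A ≈ 0.729

L = 4πR²σT⁴ ∝ R²T⁴, so L_B/L_A = (1.8/3.2)² × (6222/5050)⁴ = 0.316 × 2.30 = 0.729.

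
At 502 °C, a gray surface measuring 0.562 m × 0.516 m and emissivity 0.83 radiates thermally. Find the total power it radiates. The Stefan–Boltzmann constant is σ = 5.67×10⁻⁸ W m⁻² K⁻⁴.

A = 0.562 × 0.516 = 0.290 m².
502 °C = 775 K.
P = εσAT⁴ = 0.83 × 5.67×10⁻⁸ × 0.290 × (775)⁴ = 0.83 × 5.67×10⁻⁸ × 0.290 × 3.61×10^11.
P = 4920 W.

P ≈ 4920 W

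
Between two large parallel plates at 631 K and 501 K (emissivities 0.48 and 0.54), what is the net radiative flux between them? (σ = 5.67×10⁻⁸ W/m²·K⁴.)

q ≈ 1850 W/m²

For two large parallel gray plates, q = σ(T₁⁴ − T₂⁴) / (1/ε₁ + 1/ε₂ − 1).
1/ε₁ + 1/ε₂ − 1 = 1/0.48 + 1/0.54 − 1 = 2.935.
T₁⁴ − T₂⁴ = 1.59×10^11 − 6.30×10^10 = 9.55×10^10 K⁴.
q = 5.67×10⁻⁸ × 9.55×10^10 / 2.935 = 1850 W/m².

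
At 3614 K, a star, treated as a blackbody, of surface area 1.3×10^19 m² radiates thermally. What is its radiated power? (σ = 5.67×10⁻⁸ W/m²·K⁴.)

P ≈ 1.26×10^26 W

P = σAT⁴ = 5.67×10⁻⁸ × 1.30×10^19 × (3614)⁴ = 5.67×10⁻⁸ × 1.30×10^19 × 1.71×10^14.
P = 1.26×10^26 W.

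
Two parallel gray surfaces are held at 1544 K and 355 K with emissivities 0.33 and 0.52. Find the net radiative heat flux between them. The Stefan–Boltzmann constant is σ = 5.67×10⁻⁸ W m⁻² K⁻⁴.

For two large parallel gray plates, q = σ(T₁⁴ − T₂⁴) / (1/ε₁ + 1/ε₂ − 1).
1/ε₁ + 1/ε₂ − 1 = 1/0.33 + 1/0.52 − 1 = 3.953.
T₁⁴ − T₂⁴ = 5.68×10^12 − 1.59×10^10 = 5.67×10^12 K⁴.
q = 5.67×10⁻⁸ × 5.67×10^12 / 3.953 = 81300 W/m².

q ≈ 81300 W/m²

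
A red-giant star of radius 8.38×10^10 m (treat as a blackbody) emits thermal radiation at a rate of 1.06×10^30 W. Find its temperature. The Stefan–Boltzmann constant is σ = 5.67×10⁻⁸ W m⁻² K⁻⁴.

A = 4πr² = 4π × (8.38×10^10)² = 8.82×10^22 m².
From P = σAT⁴, T = (P / σA)^(1/4) = (1.06×10^30 / (5.67×10⁻⁸ × 8.82×10^22))^(1/4).
T = (2.12×10^14)^(1/4) = 3820 K.

T ≈ 3820 K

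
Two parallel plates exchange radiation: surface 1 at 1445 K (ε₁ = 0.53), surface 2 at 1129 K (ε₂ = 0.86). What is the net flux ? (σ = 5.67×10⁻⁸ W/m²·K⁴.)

For two large parallel gray plates, q = σ(T₁⁴ − T₂⁴) / (1/ε₁ + 1/ε₂ − 1).
1/ε₁ + 1/ε₂ − 1 = 1/0.53 + 1/0.86 − 1 = 2.050.
T₁⁴ − T₂⁴ = 4.36×10^12 − 1.62×10^12 = 2.74×10^12 K⁴.
q = 5.67×10⁻⁸ × 2.74×10^12 / 2.050 = 75700 W/m².

q ≈ 75700 W/m²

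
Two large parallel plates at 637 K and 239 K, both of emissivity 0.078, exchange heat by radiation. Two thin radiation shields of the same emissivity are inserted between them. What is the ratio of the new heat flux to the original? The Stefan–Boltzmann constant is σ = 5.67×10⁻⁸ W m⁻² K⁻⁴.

With N identical shields there are N+1 = 3 gaps in series, each with the same radiative resistance, so the flux falls to 1/(N+1) of its unshielded value.

ratio ≈ 0.333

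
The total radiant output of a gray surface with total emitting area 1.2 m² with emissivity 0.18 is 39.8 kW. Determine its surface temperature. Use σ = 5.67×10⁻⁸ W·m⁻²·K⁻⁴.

From P = εσAT⁴, T = (P / εσA)^(1/4) = (39800 / (0.18 × 5.67×10⁻⁸ × 1.20))^(1/4).
T = (3.25×10^12)^(1/4) = 1340 K.

T ≈ 1340 K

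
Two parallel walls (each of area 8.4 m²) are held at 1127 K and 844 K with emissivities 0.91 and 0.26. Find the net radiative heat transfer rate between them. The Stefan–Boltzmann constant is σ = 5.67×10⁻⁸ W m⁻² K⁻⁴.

For two large parallel gray plates, q = σ(T₁⁴ − T₂⁴) / (1/ε₁ + 1/ε₂ − 1).
1/ε₁ + 1/ε₂ − 1 = 1/0.91 + 1/0.26 − 1 = 3.945.
T₁⁴ − T₂⁴ = 1.61×10^12 − 5.07×10^11 = 1.11×10^12 K⁴.
q = 5.67×10⁻⁸ × 1.11×10^12 / 3.945 = 15900 W/m².
Q = q·A = 15900 × 8.4 = 1.34×10^5 W.

Q ≈ 1.34×10^5 W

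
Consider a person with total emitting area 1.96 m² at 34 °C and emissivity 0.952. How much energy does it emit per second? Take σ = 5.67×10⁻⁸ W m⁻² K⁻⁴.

P ≈ 940 W

34 °C = 307 K.
P = εσAT⁴ = 0.952 × 5.67×10⁻⁸ × 1.96 × (307)⁴ = 0.952 × 5.67×10⁻⁸ × 1.96 × 8.88×10^9.
P = 940 W.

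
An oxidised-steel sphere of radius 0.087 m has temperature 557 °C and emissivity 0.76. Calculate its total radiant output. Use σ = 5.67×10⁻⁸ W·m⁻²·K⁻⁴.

A = 4πr² = 4π × (0.087)² = 0.0951 m².
557 °C = 830 K.
P = εσAT⁴ = 0.76 × 5.67×10⁻⁸ × 0.0951 × (830)⁴ = 0.76 × 5.67×10⁻⁸ × 0.0951 × 4.75×10^11.
P = 1950 W.

P ≈ 1950 W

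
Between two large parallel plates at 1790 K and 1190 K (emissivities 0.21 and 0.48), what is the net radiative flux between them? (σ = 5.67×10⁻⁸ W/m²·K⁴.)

q ≈ 80100 W/m²

For two large parallel gray plates, q = σ(T₁⁴ − T₂⁴) / (1/ε₁ + 1/ε₂ − 1).
1/ε₁ + 1/ε₂ − 1 = 1/0.21 + 1/0.48 − 1 = 5.845.
T₁⁴ − T₂⁴ = 1.03×10^13 − 2.01×10^12 = 8.26×10^12 K⁴.
q = 5.67×10⁻⁸ × 8.26×10^12 / 5.845 = 80100 W/m².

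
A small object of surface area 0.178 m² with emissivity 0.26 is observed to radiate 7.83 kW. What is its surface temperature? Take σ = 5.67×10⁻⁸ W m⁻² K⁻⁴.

T ≈ 1310 K

From P = εσAT⁴, T = (P / εσA)^(1/4) = (7830 / (0.26 × 5.67×10⁻⁸ × 0.178))^(1/4).
T = (2.98×10^12)^(1/4) = 1310 K.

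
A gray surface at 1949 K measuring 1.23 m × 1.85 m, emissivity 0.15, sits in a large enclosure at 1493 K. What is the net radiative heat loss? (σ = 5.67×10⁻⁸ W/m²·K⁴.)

A = 1.23 × 1.85 = 2.28 m².
Q = εσA(T⁴ − T_s⁴). T⁴ − T_s⁴ = (1949)⁴ − (1493)⁴ = 1.44×10^13 − 4.97×10^12 = 9.46×10^12 K⁴.
Q = 0.15 × 5.67×10⁻⁸ × 2.28 × 9.46×10^12 = 1.83×10^5 W.

Q ≈ 1.83×10^5 W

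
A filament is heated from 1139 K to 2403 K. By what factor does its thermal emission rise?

ratio ≈ 19.8

P ∝ T⁴, so the ratio is (2403/1139)⁴ = (2.110)⁴ = 19.8.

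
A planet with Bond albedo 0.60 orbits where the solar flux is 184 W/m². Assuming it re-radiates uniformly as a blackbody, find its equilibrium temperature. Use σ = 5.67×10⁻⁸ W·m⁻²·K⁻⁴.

T ≈ 134 K

Power absorbed = (1−a)S·πR²; power emitted = 4πR²σT⁴. Equating and cancelling πR²:
T = ((1−a)S / 4σ)^(1/4) = (73.6 / (4 × 5.67×10⁻⁸))^(1/4) = (3.25×10^8)^(1/4).
T = 134 K.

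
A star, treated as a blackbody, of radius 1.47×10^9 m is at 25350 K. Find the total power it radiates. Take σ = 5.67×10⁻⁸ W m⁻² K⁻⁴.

A = 4πr² = 4π × (1.47×10^9)² = 2.72×10^19 m².
P = σAT⁴ = 5.67×10⁻⁸ × 2.72×10^19 × (25350)⁴ = 5.67×10⁻⁸ × 2.72×10^19 × 4.13×10^17.
P = 6.36×10^29 W.

P ≈ 6.36×10^29 W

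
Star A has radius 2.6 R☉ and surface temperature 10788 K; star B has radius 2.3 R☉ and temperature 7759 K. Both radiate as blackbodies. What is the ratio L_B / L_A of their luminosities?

L = 4πR²σT⁴ ∝ R²T⁴, so L_B/L_A = (2.3/2.6)² × (7759/10788)⁴ = 0.783 × 0.268 = 0.209.

L_B/L_A ≈ 0.209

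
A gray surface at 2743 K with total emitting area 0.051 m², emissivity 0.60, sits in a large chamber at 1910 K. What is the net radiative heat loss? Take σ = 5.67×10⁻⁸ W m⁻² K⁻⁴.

Q ≈ 75100 W

Q = εσA(T⁴ − T_s⁴). T⁴ − T_s⁴ = (2743)⁴ − (1910)⁴ = 5.66×10^13 − 1.33×10^13 = 4.33×10^13 K⁴.
Q = 0.60 × 5.67×10⁻⁸ × 0.0510 × 4.33×10^13 = 75100 W.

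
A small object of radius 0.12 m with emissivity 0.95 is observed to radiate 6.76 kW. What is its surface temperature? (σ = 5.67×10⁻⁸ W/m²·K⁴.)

T ≈ 913 K

A = 4πr² = 4π × (0.12)² = 0.181 m².
From P = εσAT⁴, T = (P / εσA)^(1/4) = (6760 / (0.95 × 5.67×10⁻⁸ × 0.181))^(1/4).
T = (6.94×10^11)^(1/4) = 913 K.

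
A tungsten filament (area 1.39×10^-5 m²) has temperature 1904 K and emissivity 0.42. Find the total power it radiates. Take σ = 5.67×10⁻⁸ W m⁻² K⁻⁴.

P ≈ 4.35 W

P = εσAT⁴ = 0.42 × 5.67×10⁻⁸ × 1.39×10^-5 × (1904)⁴ = 0.42 × 5.67×10⁻⁸ × 1.39×10^-5 × 1.31×10^13.
P = 4.35 W.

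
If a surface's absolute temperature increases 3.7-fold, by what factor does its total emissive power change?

factor ≈ 187

P ∝ T⁴, so the power scales as (3.7)⁴ = 187.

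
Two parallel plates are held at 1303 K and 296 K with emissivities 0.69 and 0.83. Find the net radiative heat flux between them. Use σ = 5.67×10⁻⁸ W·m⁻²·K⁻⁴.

q ≈ 98500 W/m²

For two large parallel gray plates, q = σ(T₁⁴ − T₂⁴) / (1/ε₁ + 1/ε₂ − 1).
1/ε₁ + 1/ε₂ − 1 = 1/0.69 + 1/0.83 − 1 = 1.654.
T₁⁴ − T₂⁴ = 2.88×10^12 − 7.68×10^9 = 2.87×10^12 K⁴.
q = 5.67×10⁻⁸ × 2.87×10^12 / 1.654 = 98500 W/m².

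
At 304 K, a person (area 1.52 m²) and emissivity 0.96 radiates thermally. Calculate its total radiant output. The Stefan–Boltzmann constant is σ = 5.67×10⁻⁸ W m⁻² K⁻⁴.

P ≈ 707 W

P = εσAT⁴ = 0.96 × 5.67×10⁻⁸ × 1.52 × (304)⁴ = 0.96 × 5.67×10⁻⁸ × 1.52 × 8.54×10^9.
P = 707 W.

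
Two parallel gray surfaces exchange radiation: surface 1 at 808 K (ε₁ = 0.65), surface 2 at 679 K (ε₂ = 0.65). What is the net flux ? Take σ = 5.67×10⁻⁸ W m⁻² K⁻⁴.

q ≈ 5830 W/m²

For two large parallel gray plates, q = σ(T₁⁴ − T₂⁴) / (1/ε₁ + 1/ε₂ − 1).
1/ε₁ + 1/ε₂ − 1 = 1/0.65 + 1/0.65 − 1 = 2.077.
T₁⁴ − T₂⁴ = 4.26×10^11 − 2.13×10^11 = 2.14×10^11 K⁴.
q = 5.67×10⁻⁸ × 2.14×10^11 / 2.077 = 5830 W/m².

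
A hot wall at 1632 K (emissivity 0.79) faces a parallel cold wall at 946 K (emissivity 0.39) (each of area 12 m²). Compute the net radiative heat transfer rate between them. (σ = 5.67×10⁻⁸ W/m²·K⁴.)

Q ≈ 1.51×10^6 W

For two large parallel gray plates, q = σ(T₁⁴ − T₂⁴) / (1/ε₁ + 1/ε₂ − 1).
1/ε₁ + 1/ε₂ − 1 = 1/0.79 + 1/0.39 − 1 = 2.830.
T₁⁴ − T₂⁴ = 7.09×10^12 − 8.01×10^11 = 6.29×10^12 K⁴.
q = 5.67×10⁻⁸ × 6.29×10^12 / 2.830 = 1.26×10^5 W/m².
Q = q·A = 1.26×10^5 × 12 = 1.51×10^6 W.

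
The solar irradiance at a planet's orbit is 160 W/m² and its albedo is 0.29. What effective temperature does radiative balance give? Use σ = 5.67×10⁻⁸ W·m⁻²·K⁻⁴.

T ≈ 150 K

Power absorbed = (1−a)S·πR²; power emitted = 4πR²σT⁴. Equating and cancelling πR²:
T = ((1−a)S / 4σ)^(1/4) = (114 / (4 × 5.67×10⁻⁸))^(1/4) = (5.01×10^8)^(1/4).
T = 150 K.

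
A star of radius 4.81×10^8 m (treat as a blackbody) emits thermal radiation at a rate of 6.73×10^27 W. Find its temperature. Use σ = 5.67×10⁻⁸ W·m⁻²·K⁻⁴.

A = 4πr² = 4π × (4.81×10^8)² = 2.91×10^18 m².
From P = σAT⁴, T = (P / σA)^(1/4) = (6.73×10^27 / (5.67×10⁻⁸ × 2.91×10^18))^(1/4).
T = (4.08×10^16)^(1/4) = 14200 K.

T ≈ 14200 K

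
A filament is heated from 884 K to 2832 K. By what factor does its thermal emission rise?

ratio ≈ 105

P ∝ T⁴, so the ratio is (2832/884)⁴ = (3.204)⁴ = 105.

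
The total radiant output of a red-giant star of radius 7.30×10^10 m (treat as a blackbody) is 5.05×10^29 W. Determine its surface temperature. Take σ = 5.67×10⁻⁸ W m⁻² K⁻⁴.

A = 4πr² = 4π × (7.30×10^10)² = 6.70×10^22 m².
From P = σAT⁴, T = (P / σA)^(1/4) = (5.05×10^29 / (5.67×10⁻⁸ × 6.70×10^22))^(1/4).
T = (1.33×10^14)^(1/4) = 3400 K.

T ≈ 3400 K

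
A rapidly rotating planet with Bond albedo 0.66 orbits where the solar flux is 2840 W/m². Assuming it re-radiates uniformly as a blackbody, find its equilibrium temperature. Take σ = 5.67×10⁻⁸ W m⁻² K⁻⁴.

Power absorbed = (1−a)S·πR²; power emitted = 4πR²σT⁴. Equating and cancelling πR²:
T = ((1−a)S / 4σ)^(1/4) = (966 / (4 × 5.67×10⁻⁸))^(1/4) = (4.26×10^9)^(1/4).
T = 255 K.

T ≈ 255 K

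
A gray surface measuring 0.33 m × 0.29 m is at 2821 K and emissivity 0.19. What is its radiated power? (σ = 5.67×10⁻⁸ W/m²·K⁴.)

A = 0.33 × 0.29 = 0.0957 m².
P = εσAT⁴ = 0.19 × 5.67×10⁻⁸ × 0.0957 × (2821)⁴ = 0.19 × 5.67×10⁻⁸ × 0.0957 × 6.33×10^13.
P = 65300 W.

P ≈ 65300 W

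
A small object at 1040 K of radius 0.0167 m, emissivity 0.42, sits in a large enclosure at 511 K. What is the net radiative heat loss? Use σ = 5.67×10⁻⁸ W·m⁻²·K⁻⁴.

Q ≈ 91.9 W

A = 4πr² = 4π × (0.0167)² = 3.50×10^-3 m².
Q = εσA(T⁴ − T_s⁴). T⁴ − T_s⁴ = (1040)⁴ − (511)⁴ = 1.17×10^12 − 6.82×10^10 = 1.10×10^12 K⁴.
Q = 0.42 × 5.67×10⁻⁸ × 3.50×10^-3 × 1.10×10^12 = 91.9 W.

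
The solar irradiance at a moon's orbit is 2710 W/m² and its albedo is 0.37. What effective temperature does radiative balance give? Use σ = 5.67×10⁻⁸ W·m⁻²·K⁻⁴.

T ≈ 295 K

Power absorbed = (1−a)S·πR²; power emitted = 4πR²σT⁴. Equating and cancelling πR²:
T = ((1−a)S / 4σ)^(1/4) = (1710 / (4 × 5.67×10⁻⁸))^(1/4) = (7.53×10^9)^(1/4).
T = 295 K.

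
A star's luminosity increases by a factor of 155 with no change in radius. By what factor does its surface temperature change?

factor ≈ 3.53

P ∝ T⁴ ⇒ T ∝ P^(1/4), so T scales by (155)^(1/4) = 3.53.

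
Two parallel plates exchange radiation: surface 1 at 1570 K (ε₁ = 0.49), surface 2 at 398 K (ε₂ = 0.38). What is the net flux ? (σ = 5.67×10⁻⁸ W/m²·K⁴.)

For two large parallel gray plates, q = σ(T₁⁴ − T₂⁴) / (1/ε₁ + 1/ε₂ − 1).
1/ε₁ + 1/ε₂ − 1 = 1/0.49 + 1/0.38 − 1 = 3.672.
T₁⁴ − T₂⁴ = 6.08×10^12 − 2.51×10^10 = 6.05×10^12 K⁴.
q = 5.67×10⁻⁸ × 6.05×10^12 / 3.672 = 93400 W/m².

q ≈ 93400 W/m²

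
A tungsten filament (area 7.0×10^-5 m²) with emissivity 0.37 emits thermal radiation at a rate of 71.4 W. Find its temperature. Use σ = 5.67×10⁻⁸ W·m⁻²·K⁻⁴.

From P = εσAT⁴, T = (P / εσA)^(1/4) = (71.4 / (0.37 × 5.67×10⁻⁸ × 7.00×10^-5))^(1/4).
T = (4.86×10^13)^(1/4) = 2640 K.

T ≈ 2640 K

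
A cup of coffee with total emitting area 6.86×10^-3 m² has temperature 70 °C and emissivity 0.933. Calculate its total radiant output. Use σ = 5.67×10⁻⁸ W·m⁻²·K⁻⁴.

70 °C = 343 K.
Stefan–Boltzmann: P = εσAT⁴ = 0.933 × 5.67×10⁻⁸ × 6.86×10^-3 × (343)⁴ = 0.933 × 5.67×10⁻⁸ × 6.86×10^-3 × 1.38×10^10.
P = 5.02 W.

P ≈ 5.02 W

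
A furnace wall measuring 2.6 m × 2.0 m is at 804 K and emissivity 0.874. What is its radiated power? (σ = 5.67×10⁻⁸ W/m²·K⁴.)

A = 2.6 × 2.0 = 5.20 m².
P = εσAT⁴ = 0.874 × 5.67×10⁻⁸ × 5.20 × (804)⁴ = 0.874 × 5.67×10⁻⁸ × 5.20 × 4.18×10^11.
P = 1.08×10^5 W.

P ≈ 1.08×10^5 W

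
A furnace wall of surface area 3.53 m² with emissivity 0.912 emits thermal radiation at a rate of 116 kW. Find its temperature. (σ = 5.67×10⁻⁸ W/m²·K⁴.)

T ≈ 893 K

From P = εσAT⁴, T = (P / εσA)^(1/4) = (1.16×10^5 / (0.912 × 5.67×10⁻⁸ × 3.53))^(1/4).
T = (6.35×10^11)^(1/4) = 893 K.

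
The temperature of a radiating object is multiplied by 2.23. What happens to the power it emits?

P ∝ T⁴, so the power scales as (2.23)⁴ = 24.7.

factor ≈ 24.7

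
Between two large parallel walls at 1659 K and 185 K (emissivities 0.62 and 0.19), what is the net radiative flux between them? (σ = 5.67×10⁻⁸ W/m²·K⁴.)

For two large parallel gray plates, q = σ(T₁⁴ − T₂⁴) / (1/ε₁ + 1/ε₂ − 1).
1/ε₁ + 1/ε₂ − 1 = 1/0.62 + 1/0.19 − 1 = 5.876.
T₁⁴ − T₂⁴ = 7.58×10^12 − 1.17×10^9 = 7.57×10^12 K⁴.
q = 5.67×10⁻⁸ × 7.57×10^12 / 5.876 = 73100 W/m².

q ≈ 73100 W/m²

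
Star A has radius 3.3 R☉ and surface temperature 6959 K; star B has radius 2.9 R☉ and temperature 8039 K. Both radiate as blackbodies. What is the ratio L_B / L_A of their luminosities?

L_B/L_A ≈ 1.38

L = 4πR²σT⁴ ∝ R²T⁴, so L_B/L_A = (2.9/3.3)² × (8039/6959)⁴ = 0.772 × 1.78 = 1.38.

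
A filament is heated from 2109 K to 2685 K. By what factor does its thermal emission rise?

P ∝ T⁴, so the ratio is (2685/2109)⁴ = (1.273)⁴ = 2.63.

ratio ≈ 2.63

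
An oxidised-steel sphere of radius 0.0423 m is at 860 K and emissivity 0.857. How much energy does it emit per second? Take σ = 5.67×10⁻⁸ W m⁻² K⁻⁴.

A = 4πr² = 4π × (0.0423)² = 0.0225 m².
P = εσAT⁴ = 0.857 × 5.67×10⁻⁸ × 0.0225 × (860)⁴ = 0.857 × 5.67×10⁻⁸ × 0.0225 × 5.47×10^11.
P = 598 W.

P ≈ 598 W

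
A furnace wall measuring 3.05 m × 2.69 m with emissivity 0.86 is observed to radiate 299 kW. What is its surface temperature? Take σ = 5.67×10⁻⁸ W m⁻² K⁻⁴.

T ≈ 930 K

A = 3.05 × 2.69 = 8.20 m².
From P = εσAT⁴, T = (P / εσA)^(1/4) = (2.99×10^5 / (0.86 × 5.67×10⁻⁸ × 8.20))^(1/4).
T = (7.47×10^11)^(1/4) = 930 K.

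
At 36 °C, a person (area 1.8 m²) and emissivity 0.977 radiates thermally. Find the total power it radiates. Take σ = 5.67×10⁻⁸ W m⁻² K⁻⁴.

36 °C = 309 K.
P = εσAT⁴ = 0.977 × 5.67×10⁻⁸ × 1.80 × (309)⁴ = 0.977 × 5.67×10⁻⁸ × 1.80 × 9.12×10^9.
P = 909 W.

P ≈ 909 W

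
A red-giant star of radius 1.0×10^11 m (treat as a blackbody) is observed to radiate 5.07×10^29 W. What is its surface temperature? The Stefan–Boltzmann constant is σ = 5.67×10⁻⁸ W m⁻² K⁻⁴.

T ≈ 2900 K

A = 4πr² = 4π × (1.0×10^11)² = 1.26×10^23 m².
From P = σAT⁴, T = (P / σA)^(1/4) = (5.07×10^29 / (5.67×10⁻⁸ × 1.26×10^23))^(1/4).
T = (7.12×10^13)^(1/4) = 2900 K.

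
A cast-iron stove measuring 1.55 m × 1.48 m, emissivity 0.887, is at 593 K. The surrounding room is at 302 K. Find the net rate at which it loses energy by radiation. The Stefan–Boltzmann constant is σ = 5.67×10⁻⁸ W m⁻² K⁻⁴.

Q ≈ 13300 W

A = 1.55 × 1.48 = 2.29 m².
Q = εσA(T⁴ − T_s⁴). T⁴ − T_s⁴ = (593)⁴ − (302)⁴ = 1.24×10^11 − 8.32×10^9 = 1.15×10^11 K⁴.
Q = 0.887 × 5.67×10⁻⁸ × 2.29 × 1.15×10^11 = 13300 W.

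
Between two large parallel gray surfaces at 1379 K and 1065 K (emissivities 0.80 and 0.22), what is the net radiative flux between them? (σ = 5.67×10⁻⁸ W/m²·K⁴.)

For two large parallel gray plates, q = σ(T₁⁴ − T₂⁴) / (1/ε₁ + 1/ε₂ − 1).
1/ε₁ + 1/ε₂ − 1 = 1/0.80 + 1/0.22 − 1 = 4.795.
T₁⁴ − T₂⁴ = 3.62×10^12 − 1.29×10^12 = 2.33×10^12 K⁴.
q = 5.67×10⁻⁸ × 2.33×10^12 / 4.795 = 27500 W/m².

q ≈ 27500 W/m²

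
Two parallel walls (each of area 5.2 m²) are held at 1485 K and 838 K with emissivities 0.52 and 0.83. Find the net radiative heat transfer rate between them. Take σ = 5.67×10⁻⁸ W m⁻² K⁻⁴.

Q ≈ 6.05×10^5 W

For two large parallel gray plates, q = σ(T₁⁴ − T₂⁴) / (1/ε₁ + 1/ε₂ − 1).
1/ε₁ + 1/ε₂ − 1 = 1/0.52 + 1/0.83 − 1 = 2.128.
T₁⁴ − T₂⁴ = 4.86×10^12 − 4.93×10^11 = 4.37×10^12 K⁴.
q = 5.67×10⁻⁸ × 4.37×10^12 / 2.128 = 1.16×10^5 W/m².
Q = q·A = 1.16×10^5 × 5.2 = 6.05×10^5 W.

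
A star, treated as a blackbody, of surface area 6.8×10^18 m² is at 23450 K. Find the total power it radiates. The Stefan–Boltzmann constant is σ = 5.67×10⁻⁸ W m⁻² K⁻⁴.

P ≈ 1.17×10^29 W

P = σAT⁴ = 5.67×10⁻⁸ × 6.80×10^18 × (23450)⁴ = 5.67×10⁻⁸ × 6.80×10^18 × 3.02×10^17.
P = 1.17×10^29 W.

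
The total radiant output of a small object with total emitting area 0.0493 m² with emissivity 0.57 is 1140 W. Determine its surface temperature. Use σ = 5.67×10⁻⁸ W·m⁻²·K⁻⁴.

From P = εσAT⁴, T = (P / εσA)^(1/4) = (1140 / (0.57 × 5.67×10⁻⁸ × 0.0493))^(1/4).
T = (7.15×10^11)^(1/4) = 920 K.

T ≈ 920 K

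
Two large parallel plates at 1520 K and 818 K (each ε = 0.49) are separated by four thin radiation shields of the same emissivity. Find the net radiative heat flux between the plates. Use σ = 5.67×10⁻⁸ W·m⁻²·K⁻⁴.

Each of the 5 gaps contributes resistance (2/ε − 1) = 2/0.49 − 1 = 3.082; total = 15.41.
q = σ(T₁⁴ − T₂⁴) / 15.41 = 5.67×10⁻⁸ × 4.89×10^12 / 15.41 = 18000 W/m².

q ≈ 18000 W/m²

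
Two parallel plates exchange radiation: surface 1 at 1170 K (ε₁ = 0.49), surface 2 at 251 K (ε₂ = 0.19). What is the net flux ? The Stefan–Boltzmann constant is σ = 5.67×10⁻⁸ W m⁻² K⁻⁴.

For two large parallel gray plates, q = σ(T₁⁴ − T₂⁴) / (1/ε₁ + 1/ε₂ − 1).
1/ε₁ + 1/ε₂ − 1 = 1/0.49 + 1/0.19 − 1 = 6.304.
T₁⁴ − T₂⁴ = 1.87×10^12 − 3.97×10^9 = 1.87×10^12 K⁴.
q = 5.67×10⁻⁸ × 1.87×10^12 / 6.304 = 16800 W/m².

q ≈ 16800 W/m²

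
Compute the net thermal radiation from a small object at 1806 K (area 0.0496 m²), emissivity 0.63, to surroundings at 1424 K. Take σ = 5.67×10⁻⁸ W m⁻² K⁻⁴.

Q = εσA(T⁴ − T_s⁴). T⁴ − T_s⁴ = (1806)⁴ − (1424)⁴ = 1.06×10^13 − 4.11×10^12 = 6.53×10^12 K⁴.
Q = 0.63 × 5.67×10⁻⁸ × 0.0496 × 6.53×10^12 = 11600 W.

Q ≈ 11600 W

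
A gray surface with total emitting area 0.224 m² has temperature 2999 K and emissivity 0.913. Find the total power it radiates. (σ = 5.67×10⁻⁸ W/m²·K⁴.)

P = εσAT⁴ = 0.913 × 5.67×10⁻⁸ × 0.224 × (2999)⁴ = 0.913 × 5.67×10⁻⁸ × 0.224 × 8.09×10^13.
P = 9.38×10^5 W.

P ≈ 9.38×10^5 W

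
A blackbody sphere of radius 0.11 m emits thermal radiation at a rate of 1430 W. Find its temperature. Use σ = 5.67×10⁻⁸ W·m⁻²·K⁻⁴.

T ≈ 638 K

A = 4πr² = 4π × (0.11)² = 0.152 m².
From P = σAT⁴, T = (P / σA)^(1/4) = (1430 / (5.67×10⁻⁸ × 0.152))^(1/4).
T = (1.66×10^11)^(1/4) = 638 K.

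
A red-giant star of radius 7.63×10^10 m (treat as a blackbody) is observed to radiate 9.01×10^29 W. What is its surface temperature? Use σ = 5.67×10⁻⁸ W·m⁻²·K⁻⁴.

T ≈ 3840 K

A = 4πr² = 4π × (7.63×10^10)² = 7.32×10^22 m².
From P = σAT⁴, T = (P / σA)^(1/4) = (9.01×10^29 / (5.67×10⁻⁸ × 7.32×10^22))^(1/4).
T = (2.17×10^14)^(1/4) = 3840 K.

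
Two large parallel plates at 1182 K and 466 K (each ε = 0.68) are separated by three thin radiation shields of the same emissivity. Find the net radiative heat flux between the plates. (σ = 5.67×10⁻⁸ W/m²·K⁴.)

q ≈ 13900 W/m²

Each of the 4 gaps contributes resistance (2/ε − 1) = 2/0.68 − 1 = 1.941; total = 7.765.
q = σ(T₁⁴ − T₂⁴) / 7.765 = 5.67×10⁻⁸ × 1.90×10^12 / 7.765 = 13900 W/m².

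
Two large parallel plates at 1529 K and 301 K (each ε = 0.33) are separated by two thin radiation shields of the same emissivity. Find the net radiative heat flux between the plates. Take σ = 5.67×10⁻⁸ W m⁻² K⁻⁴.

Each of the 3 gaps contributes resistance (2/ε − 1) = 2/0.33 − 1 = 5.061; total = 15.18.
q = σ(T₁⁴ − T₂⁴) / 15.18 = 5.67×10⁻⁸ × 5.46×10^12 / 15.18 = 20400 W/m².

q ≈ 20400 W/m²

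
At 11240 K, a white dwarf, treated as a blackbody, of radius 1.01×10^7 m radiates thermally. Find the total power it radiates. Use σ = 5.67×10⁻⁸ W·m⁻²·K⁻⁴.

A = 4πr² = 4π × (1.01×10^7)² = 1.28×10^15 m².
P = σAT⁴ = 5.67×10⁻⁸ × 1.28×10^15 × (11240)⁴ = 5.67×10⁻⁸ × 1.28×10^15 × 1.60×10^16.
P = 1.16×10^24 W.

P ≈ 1.16×10^24 W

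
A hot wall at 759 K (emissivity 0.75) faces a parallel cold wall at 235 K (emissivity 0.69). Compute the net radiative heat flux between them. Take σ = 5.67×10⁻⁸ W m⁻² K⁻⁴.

For two large parallel gray plates, q = σ(T₁⁴ − T₂⁴) / (1/ε₁ + 1/ε₂ − 1).
1/ε₁ + 1/ε₂ − 1 = 1/0.75 + 1/0.69 − 1 = 1.783.
T₁⁴ − T₂⁴ = 3.32×10^11 − 3.05×10^9 = 3.29×10^11 K⁴.
q = 5.67×10⁻⁸ × 3.29×10^11 / 1.783 = 10500 W/m².

q ≈ 10500 W/m²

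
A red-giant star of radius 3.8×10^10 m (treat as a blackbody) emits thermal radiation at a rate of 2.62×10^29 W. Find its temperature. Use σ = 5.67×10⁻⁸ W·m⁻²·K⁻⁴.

A = 4πr² = 4π × (3.8×10^10)² = 1.81×10^22 m².
From P = σAT⁴, T = (P / σA)^(1/4) = (2.62×10^29 / (5.67×10⁻⁸ × 1.81×10^22))^(1/4).
T = (2.55×10^14)^(1/4) = 3990 K.

T ≈ 3990 K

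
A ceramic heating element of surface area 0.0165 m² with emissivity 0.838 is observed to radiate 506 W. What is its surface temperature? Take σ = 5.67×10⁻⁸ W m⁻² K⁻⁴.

T ≈ 896 K

From P = εσAT⁴, T = (P / εσA)^(1/4) = (506 / (0.838 × 5.67×10⁻⁸ × 0.0165))^(1/4).
T = (6.45×10^11)^(1/4) = 896 K.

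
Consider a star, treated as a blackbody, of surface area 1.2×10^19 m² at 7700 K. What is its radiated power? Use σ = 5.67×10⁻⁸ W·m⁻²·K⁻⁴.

P = σAT⁴ = 5.67×10⁻⁸ × 1.20×10^19 × (7700)⁴ = 5.67×10⁻⁸ × 1.20×10^19 × 3.52×10^15.
P = 2.39×10^27 W.

P ≈ 2.39×10^27 W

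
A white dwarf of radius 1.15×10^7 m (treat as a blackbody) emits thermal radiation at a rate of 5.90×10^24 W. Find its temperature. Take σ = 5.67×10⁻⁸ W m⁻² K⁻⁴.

T ≈ 15800 K

A = 4πr² = 4π × (1.15×10^7)² = 1.66×10^15 m².
From P = σAT⁴, T = (P / σA)^(1/4) = (5.90×10^24 / (5.67×10⁻⁸ × 1.66×10^15))^(1/4).
T = (6.26×10^16)^(1/4) = 15800 K.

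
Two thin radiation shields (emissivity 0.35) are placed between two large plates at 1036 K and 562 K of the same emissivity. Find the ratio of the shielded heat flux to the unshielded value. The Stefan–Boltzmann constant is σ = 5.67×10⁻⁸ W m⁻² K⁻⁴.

ratio ≈ 0.333

With N identical shields there are N+1 = 3 gaps in series, each with the same radiative resistance, so the flux falls to 1/(N+1) of its unshielded value.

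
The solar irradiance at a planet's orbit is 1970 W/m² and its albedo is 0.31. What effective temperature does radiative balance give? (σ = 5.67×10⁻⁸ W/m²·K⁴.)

T ≈ 278 K

Power absorbed = (1−a)S·πR²; power emitted = 4πR²σT⁴. Equating and cancelling πR²:
T = ((1−a)S / 4σ)^(1/4) = (1360 / (4 × 5.67×10⁻⁸))^(1/4) = (5.99×10^9)^(1/4).
T = 278 K.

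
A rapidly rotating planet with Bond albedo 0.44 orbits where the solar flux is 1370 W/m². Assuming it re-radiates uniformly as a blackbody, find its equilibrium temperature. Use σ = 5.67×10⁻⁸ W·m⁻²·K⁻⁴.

Power absorbed = (1−a)S·πR²; power emitted = 4πR²σT⁴. Equating and cancelling πR²:
T = ((1−a)S / 4σ)^(1/4) = (767 / (4 × 5.67×10⁻⁸))^(1/4) = (3.38×10^9)^(1/4).
T = 241 K.

T ≈ 241 K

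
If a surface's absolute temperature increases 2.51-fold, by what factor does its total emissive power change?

factor ≈ 39.7

P ∝ T⁴, so the power scales as (2.51)⁴ = 39.7.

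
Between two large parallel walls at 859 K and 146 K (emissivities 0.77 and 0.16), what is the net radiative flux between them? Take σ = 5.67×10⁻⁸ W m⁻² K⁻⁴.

q ≈ 4710 W/m²

For two large parallel gray plates, q = σ(T₁⁴ − T₂⁴) / (1/ε₁ + 1/ε₂ − 1).
1/ε₁ + 1/ε₂ − 1 = 1/0.77 + 1/0.16 − 1 = 6.549.
T₁⁴ − T₂⁴ = 5.44×10^11 − 4.54×10^8 = 5.44×10^11 K⁴.
q = 5.67×10⁻⁸ × 5.44×10^11 / 6.549 = 4710 W/m².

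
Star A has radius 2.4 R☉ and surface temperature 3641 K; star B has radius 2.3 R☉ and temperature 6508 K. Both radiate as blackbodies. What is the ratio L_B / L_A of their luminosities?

L_B/L_A ≈ 9.37

L = 4πR²σT⁴ ∝ R²T⁴, so L_B/L_A = (2.3/2.4)² × (6508/3641)⁴ = 0.918 × 10.2 = 9.37.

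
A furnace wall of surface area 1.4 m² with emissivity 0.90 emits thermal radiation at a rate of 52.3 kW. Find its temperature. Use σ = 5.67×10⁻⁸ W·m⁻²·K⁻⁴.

T ≈ 925 K

From P = εσAT⁴, T = (P / εσA)^(1/4) = (52300 / (0.90 × 5.67×10⁻⁸ × 1.40))^(1/4).
T = (7.32×10^11)^(1/4) = 925 K.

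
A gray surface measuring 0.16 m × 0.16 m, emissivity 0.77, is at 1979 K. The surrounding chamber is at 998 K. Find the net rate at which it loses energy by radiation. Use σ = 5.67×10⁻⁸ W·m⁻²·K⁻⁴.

A = 0.16 × 0.16 = 0.0256 m².
Q = εσA(T⁴ − T_s⁴). T⁴ − T_s⁴ = (1979)⁴ − (998)⁴ = 1.53×10^13 − 9.92×10^11 = 1.43×10^13 K⁴.
Q = 0.77 × 5.67×10⁻⁸ × 0.0256 × 1.43×10^13 = 16000 W.

Q ≈ 16000 W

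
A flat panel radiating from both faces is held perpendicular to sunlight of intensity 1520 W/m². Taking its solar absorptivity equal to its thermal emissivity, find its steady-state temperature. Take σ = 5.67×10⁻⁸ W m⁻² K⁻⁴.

Absorbed flux αS = emitted flux 2εσT⁴ per unit area; with α = ε this gives T = (S/2σ)^(1/4).
T = (1520 / (2 × 5.67×10⁻⁸))^(1/4) = (1.34×10^10)^(1/4).
T = 340 K.

T ≈ 340 K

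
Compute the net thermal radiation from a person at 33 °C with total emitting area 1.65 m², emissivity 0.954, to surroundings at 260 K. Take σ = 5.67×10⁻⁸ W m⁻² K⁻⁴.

Convert: 33 °C = 306 K.
Q = εσA(T⁴ − T_s⁴). T⁴ − T_s⁴ = (306)⁴ − (260)⁴ = 8.77×10^9 − 4.57×10^9 = 4.20×10^9 K⁴.
Q = 0.954 × 5.67×10⁻⁸ × 1.65 × 4.20×10^9 = 375 W.

Q ≈ 375 W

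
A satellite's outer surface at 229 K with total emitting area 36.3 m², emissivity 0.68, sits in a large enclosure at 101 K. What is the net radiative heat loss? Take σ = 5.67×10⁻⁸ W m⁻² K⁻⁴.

Q ≈ 3700 W

Q = εσA(T⁴ − T_s⁴). T⁴ − T_s⁴ = (229)⁴ − (101)⁴ = 2.75×10^9 − 1.04×10^8 = 2.65×10^9 K⁴.
Q = 0.68 × 5.67×10⁻⁸ × 36.3 × 2.65×10^9 = 3700 W.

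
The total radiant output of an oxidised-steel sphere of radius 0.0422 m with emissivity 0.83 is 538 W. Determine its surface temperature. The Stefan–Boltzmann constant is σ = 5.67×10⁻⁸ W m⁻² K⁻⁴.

T ≈ 845 K

A = 4πr² = 4π × (0.0422)² = 0.0224 m².
From P = εσAT⁴, T = (P / εσA)^(1/4) = (538 / (0.83 × 5.67×10⁻⁸ × 0.0224))^(1/4).
T = (5.11×10^11)^(1/4) = 845 K.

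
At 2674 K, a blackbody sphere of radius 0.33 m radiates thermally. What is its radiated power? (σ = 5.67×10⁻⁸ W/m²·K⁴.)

P ≈ 3.97×10^6 W

A = 4πr² = 4π × (0.33)² = 1.37 m².
P = σAT⁴ = 5.67×10⁻⁸ × 1.37 × (2674)⁴ = 5.67×10⁻⁸ × 1.37 × 5.11×10^13.
P = 3.97×10^6 W.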